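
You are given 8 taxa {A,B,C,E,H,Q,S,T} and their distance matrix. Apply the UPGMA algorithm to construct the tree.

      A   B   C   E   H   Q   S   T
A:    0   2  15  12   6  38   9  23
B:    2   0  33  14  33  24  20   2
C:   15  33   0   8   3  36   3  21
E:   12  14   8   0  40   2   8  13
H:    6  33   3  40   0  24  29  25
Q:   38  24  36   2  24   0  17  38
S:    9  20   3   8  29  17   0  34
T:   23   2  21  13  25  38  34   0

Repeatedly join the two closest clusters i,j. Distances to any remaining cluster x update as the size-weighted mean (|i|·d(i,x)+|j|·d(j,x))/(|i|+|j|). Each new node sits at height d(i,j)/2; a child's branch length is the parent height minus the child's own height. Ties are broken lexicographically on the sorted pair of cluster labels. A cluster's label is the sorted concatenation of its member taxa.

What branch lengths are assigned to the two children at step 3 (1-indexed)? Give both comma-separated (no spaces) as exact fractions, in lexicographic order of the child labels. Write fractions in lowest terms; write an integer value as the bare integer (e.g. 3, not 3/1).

iteration 1: select A,B (d=2); attach at lengths (1, 1); label the merged cluster AB
  updated: d(AB,C)=24, d(AB,E)=13, d(AB,H)=39/2, d(AB,Q)=31, d(AB,S)=29/2, d(AB,T)=25/2
iteration 2: select E,Q (d=2); attach at lengths (1, 1); label the merged cluster EQ
  updated: d(AB,EQ)=22, d(C,EQ)=22, d(EQ,H)=32, d(EQ,S)=25/2, d(EQ,T)=51/2
iteration 3: select C,H (d=3); attach at lengths (3/2, 3/2); label the merged cluster CH
  updated: d(AB,CH)=87/4, d(CH,EQ)=27, d(CH,S)=16, d(CH,T)=23
iteration 4: select AB,T (d=25/2); attach at lengths (21/4, 25/4); label the merged cluster ABT
  updated: d(ABT,CH)=133/6, d(ABT,EQ)=139/6, d(ABT,S)=21
iteration 5: select EQ,S (d=25/2); attach at lengths (21/4, 25/4); label the merged cluster EQS
  updated: d(ABT,EQS)=202/9, d(CH,EQS)=70/3
iteration 6: select ABT,CH (d=133/6); attach at lengths (29/6, 115/12); label the merged cluster ABCHT
  updated: d(ABCHT,EQS)=114/5
iteration 7: select ABCHT,EQS (d=114/5); attach at lengths (19/60, 103/20); label the merged cluster ABCEHQST
final tree: ((((A:1,B:1):21/4,T:25/4):29/6,(C:3/2,H:3/2):115/12):19/60,((E:1,Q:1):21/4,S:25/4):103/20)
total length: 2993/60

3/2,3/2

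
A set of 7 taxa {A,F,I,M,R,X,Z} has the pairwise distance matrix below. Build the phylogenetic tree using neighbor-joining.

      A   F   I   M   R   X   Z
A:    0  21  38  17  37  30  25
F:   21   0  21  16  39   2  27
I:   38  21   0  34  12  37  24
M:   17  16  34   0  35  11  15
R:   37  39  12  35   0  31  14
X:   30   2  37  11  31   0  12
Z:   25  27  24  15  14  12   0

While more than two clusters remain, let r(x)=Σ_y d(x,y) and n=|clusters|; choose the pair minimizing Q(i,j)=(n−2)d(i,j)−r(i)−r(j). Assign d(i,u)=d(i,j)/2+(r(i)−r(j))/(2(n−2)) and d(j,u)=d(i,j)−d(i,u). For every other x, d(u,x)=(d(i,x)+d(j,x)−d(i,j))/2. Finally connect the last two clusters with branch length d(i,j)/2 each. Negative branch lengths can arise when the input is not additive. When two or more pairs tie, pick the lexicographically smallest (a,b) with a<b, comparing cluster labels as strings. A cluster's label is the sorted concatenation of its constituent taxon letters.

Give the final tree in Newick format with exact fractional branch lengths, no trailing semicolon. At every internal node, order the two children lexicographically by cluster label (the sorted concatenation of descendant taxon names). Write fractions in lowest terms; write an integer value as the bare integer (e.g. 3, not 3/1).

iteration 1: select I,R (d=12, Q=-274); attach at lengths (29/5, 31/5); label the merged cluster IR
  updated: d(A,IR)=63/2, d(F,IR)=24, d(IR,M)=57/2, d(IR,X)=28, d(IR,Z)=13
iteration 2: select F,X (d=2, Q=-165); attach at lengths (15/8, 1/8); label the merged cluster FX
  updated: d(A,FX)=49/2, d(FX,IR)=25, d(FX,M)=25/2, d(FX,Z)=37/2
iteration 3: select IR,Z (d=13, Q=-261/2); attach at lengths (131/12, 25/12); label the merged cluster IRZ
  updated: d(A,IRZ)=87/4, d(FX,IRZ)=61/4, d(IRZ,M)=61/4
iteration 4: select A,M (d=17, Q=-74); attach at lengths (105/8, 31/8); label the merged cluster AM
  updated: d(AM,FX)=10, d(AM,IRZ)=10
iteration 5: select AM,FX (d=10, Q=-141/4); attach at lengths (19/8, 61/8); label the merged cluster AFMX
  updated: d(AFMX,IRZ)=61/8
iteration 6: select AFMX,IRZ (d=61/8); attach at lengths (61/16, 61/16); label the merged cluster AFIMRXZ
final tree: (((A:105/8,M:31/8):19/8,(F:15/8,X:1/8):61/8):61/16,((I:29/5,R:31/5):131/12,Z:25/12):61/16)
total length: 493/8

(((A:105/8,M:31/8):19/8,(F:15/8,X:1/8):61/8):61/16,((I:29/5,R:31/5):131/12,Z:25/12):61/16)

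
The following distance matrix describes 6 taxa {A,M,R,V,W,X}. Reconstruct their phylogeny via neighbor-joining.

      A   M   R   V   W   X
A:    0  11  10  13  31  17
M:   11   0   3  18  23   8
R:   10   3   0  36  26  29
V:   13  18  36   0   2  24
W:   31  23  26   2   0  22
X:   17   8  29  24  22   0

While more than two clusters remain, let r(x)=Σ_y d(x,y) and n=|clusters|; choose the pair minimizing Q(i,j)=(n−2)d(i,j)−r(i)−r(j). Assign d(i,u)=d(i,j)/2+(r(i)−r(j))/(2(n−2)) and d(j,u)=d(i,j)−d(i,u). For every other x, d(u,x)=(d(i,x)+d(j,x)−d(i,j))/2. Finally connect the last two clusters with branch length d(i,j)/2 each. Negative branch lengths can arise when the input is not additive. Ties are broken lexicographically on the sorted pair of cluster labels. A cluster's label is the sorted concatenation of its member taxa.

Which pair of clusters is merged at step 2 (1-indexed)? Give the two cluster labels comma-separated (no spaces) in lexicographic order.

M,R

iteration 1: select V,W (d=2, Q=-189); attach at lengths (-3/8, 19/8); label the merged cluster VW
  updated: d(A,VW)=21, d(M,VW)=39/2, d(R,VW)=30, d(VW,X)=22
iteration 2: select M,R (d=3, Q=-209/2); attach at lengths (-43/12, 79/12); label the merged cluster MR
  updated: d(A,MR)=9, d(MR,VW)=93/4, d(MR,X)=17
iteration 3: select A,MR (d=9, Q=-313/4); attach at lengths (63/16, 81/16); label the merged cluster AMR
  updated: d(AMR,VW)=141/8, d(AMR,X)=25/2
iteration 4: select AMR,VW (d=141/8, Q=-417/8); attach at lengths (65/16, 217/16); label the merged cluster AMRVW
  updated: d(AMRVW,X)=135/16
iteration 5: select AMRVW,X (d=135/16); attach at lengths (135/32, 135/32); label the merged cluster AMRVWX
final tree: (((A:63/16,(M:-43/12,R:79/12):81/16):65/16,(V:-3/8,W:19/8):217/16):135/32,X:135/32)
total length: 641/16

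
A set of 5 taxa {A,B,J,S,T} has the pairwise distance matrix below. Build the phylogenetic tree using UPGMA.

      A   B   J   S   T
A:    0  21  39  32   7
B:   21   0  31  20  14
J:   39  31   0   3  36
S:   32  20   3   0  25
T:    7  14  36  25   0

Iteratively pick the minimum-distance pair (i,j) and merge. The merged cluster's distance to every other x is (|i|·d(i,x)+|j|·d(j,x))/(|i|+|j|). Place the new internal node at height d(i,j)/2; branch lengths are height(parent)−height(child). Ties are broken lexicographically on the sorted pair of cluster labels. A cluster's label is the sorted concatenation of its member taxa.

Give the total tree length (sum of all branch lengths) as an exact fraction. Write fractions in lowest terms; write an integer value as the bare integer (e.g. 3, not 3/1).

177/4

iteration 1: select J,S (d=3); attach at lengths (3/2, 3/2); label the merged cluster JS
  updated: d(A,JS)=71/2, d(B,JS)=51/2, d(JS,T)=61/2
iteration 2: select A,T (d=7); attach at lengths (7/2, 7/2); label the merged cluster AT
  updated: d(AT,B)=35/2, d(AT,JS)=33
iteration 3: select AT,B (d=35/2); attach at lengths (21/4, 35/4); label the merged cluster ABT
  updated: d(ABT,JS)=61/2
iteration 4: select ABT,JS (d=61/2); attach at lengths (13/2, 55/4); label the merged cluster ABJST
final tree: (((A:7/2,T:7/2):21/4,B:35/4):13/2,(J:3/2,S:3/2):55/4)
total length: 177/4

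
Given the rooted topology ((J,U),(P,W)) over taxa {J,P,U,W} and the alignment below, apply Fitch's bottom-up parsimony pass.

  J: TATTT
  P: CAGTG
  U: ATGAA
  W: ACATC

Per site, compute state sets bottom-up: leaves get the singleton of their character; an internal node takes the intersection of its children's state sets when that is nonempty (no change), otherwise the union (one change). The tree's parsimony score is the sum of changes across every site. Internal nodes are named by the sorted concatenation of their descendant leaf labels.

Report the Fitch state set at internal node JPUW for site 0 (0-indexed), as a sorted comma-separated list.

[col 0] JU: children J:{T}, U:{A} ∪→ {A,T}; cost 1
[col 0] PW: children P:{C}, W:{A} ∪→ {A,C}; cost 1
[col 0] JPUW: children JU:{A,T}, PW:{A,C} ∩→ {A}; cost 0
[col 1] JU: children J:{A}, U:{T} ∪→ {A,T}; cost 1
[col 1] PW: children P:{A}, W:{C} ∪→ {A,C}; cost 1
[col 1] JPUW: children JU:{A,T}, PW:{A,C} ∩→ {A}; cost 0
[col 2] JU: children J:{T}, U:{G} ∪→ {G,T}; cost 1
[col 2] PW: children P:{G}, W:{A} ∪→ {A,G}; cost 1
[col 2] JPUW: children JU:{G,T}, PW:{A,G} ∩→ {G}; cost 0
[col 3] JU: children J:{T}, U:{A} ∪→ {A,T}; cost 1
[col 3] PW: children P:{T}, W:{T} ∩→ {T}; cost 0
[col 3] JPUW: children JU:{A,T}, PW:{T} ∩→ {T}; cost 0
[col 4] JU: children J:{T}, U:{A} ∪→ {A,T}; cost 1
[col 4] PW: children P:{G}, W:{C} ∪→ {C,G}; cost 1
[col 4] JPUW: children JU:{A,T}, PW:{C,G} ∪→ {A,C,G,T}; cost 1
per-site changes: [2, 2, 2, 1, 3]; total = 10

A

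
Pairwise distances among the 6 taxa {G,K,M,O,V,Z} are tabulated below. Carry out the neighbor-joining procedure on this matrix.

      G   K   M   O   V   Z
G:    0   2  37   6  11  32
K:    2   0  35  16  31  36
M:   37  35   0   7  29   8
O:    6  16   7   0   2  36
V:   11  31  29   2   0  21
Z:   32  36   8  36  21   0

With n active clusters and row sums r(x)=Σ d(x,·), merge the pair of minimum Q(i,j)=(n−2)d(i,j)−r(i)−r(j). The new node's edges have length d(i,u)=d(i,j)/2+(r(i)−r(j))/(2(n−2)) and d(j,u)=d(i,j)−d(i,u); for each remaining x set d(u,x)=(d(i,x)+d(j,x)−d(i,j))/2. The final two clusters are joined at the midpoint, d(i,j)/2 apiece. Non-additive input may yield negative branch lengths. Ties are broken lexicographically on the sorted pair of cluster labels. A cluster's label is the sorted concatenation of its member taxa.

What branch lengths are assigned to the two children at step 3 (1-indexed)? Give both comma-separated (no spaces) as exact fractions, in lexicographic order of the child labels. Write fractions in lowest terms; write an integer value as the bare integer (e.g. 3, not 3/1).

1. join M+Z (d=8, Q=-217) ⇒ MZ; edges |M|=15/8, |Z|=49/8
  updated: d(G,MZ)=61/2, d(K,MZ)=63/2, d(MZ,O)=35/2, d(MZ,V)=21
2. join G+K (d=2, Q=-124) ⇒ GK; edges |G|=-25/6, |K|=37/6
  updated: d(GK,MZ)=30, d(GK,O)=10, d(GK,V)=20
3. join GK+O (d=10, Q=-139/2) ⇒ GKO; edges |GK|=101/8, |O|=-21/8
  updated: d(GKO,MZ)=75/4, d(GKO,V)=6
4. join GKO+MZ (d=75/4, Q=-183/4) ⇒ GKMOZ; edges |GKO|=15/8, |MZ|=135/8
  updated: d(GKMOZ,V)=33/8
5. join GKMOZ+V (d=33/8) ⇒ GKMOVZ; edges |GKMOZ|=33/16, |V|=33/16
final tree: ((((G:-25/6,K:37/6):101/8,O:-21/8):15/8,(M:15/8,Z:49/8):135/8):33/16,V:33/16)
total length: 343/8

101/8,-21/8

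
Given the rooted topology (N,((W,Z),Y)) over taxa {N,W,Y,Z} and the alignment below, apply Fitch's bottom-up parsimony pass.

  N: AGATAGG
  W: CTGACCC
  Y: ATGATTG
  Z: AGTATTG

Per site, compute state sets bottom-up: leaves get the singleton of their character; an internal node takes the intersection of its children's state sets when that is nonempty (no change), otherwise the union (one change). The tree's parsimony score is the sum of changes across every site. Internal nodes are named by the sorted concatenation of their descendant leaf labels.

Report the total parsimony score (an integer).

11

WZ@0: {C} ∪ {A} = {A,C} (union, +1)
WYZ@0: {A,C} ∩ {A} = {A} (intersection, +0)
NWYZ@0: {A} ∩ {A} = {A} (intersection, +0)
WZ@1: {T} ∪ {G} = {G,T} (union, +1)
WYZ@1: {G,T} ∩ {T} = {T} (intersection, +0)
NWYZ@1: {G} ∪ {T} = {G,T} (union, +1)
WZ@2: {G} ∪ {T} = {G,T} (union, +1)
WYZ@2: {G,T} ∩ {G} = {G} (intersection, +0)
NWYZ@2: {A} ∪ {G} = {A,G} (union, +1)
WZ@3: {A} ∩ {A} = {A} (intersection, +0)
WYZ@3: {A} ∩ {A} = {A} (intersection, +0)
NWYZ@3: {T} ∪ {A} = {A,T} (union, +1)
WZ@4: {C} ∪ {T} = {C,T} (union, +1)
WYZ@4: {C,T} ∩ {T} = {T} (intersection, +0)
NWYZ@4: {A} ∪ {T} = {A,T} (union, +1)
WZ@5: {C} ∪ {T} = {C,T} (union, +1)
WYZ@5: {C,T} ∩ {T} = {T} (intersection, +0)
NWYZ@5: {G} ∪ {T} = {G,T} (union, +1)
WZ@6: {C} ∪ {G} = {C,G} (union, +1)
WYZ@6: {C,G} ∩ {G} = {G} (intersection, +0)
NWYZ@6: {G} ∩ {G} = {G} (intersection, +0)
per-site changes: [1, 2, 2, 1, 2, 2, 1]; total = 11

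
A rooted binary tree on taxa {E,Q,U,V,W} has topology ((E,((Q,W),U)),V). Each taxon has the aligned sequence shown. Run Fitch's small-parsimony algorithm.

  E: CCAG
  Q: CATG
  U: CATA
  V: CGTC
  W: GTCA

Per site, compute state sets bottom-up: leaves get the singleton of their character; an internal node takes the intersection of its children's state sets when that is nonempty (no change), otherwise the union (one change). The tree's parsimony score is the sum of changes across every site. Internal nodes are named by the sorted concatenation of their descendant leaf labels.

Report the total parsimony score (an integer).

9

site 0, node QW: Q={C} ∪ W={G} → {C,G} (+1)
site 0, node QUW: QW={C,G} ∩ U={C} → {C} (+0)
site 0, node EQUW: E={C} ∩ QUW={C} → {C} (+0)
site 0, node EQUVW: EQUW={C} ∩ V={C} → {C} (+0)
site 1, node QW: Q={A} ∪ W={T} → {A,T} (+1)
site 1, node QUW: QW={A,T} ∩ U={A} → {A} (+0)
site 1, node EQUW: E={C} ∪ QUW={A} → {A,C} (+1)
site 1, node EQUVW: EQUW={A,C} ∪ V={G} → {A,C,G} (+1)
site 2, node QW: Q={T} ∪ W={C} → {C,T} (+1)
site 2, node QUW: QW={C,T} ∩ U={T} → {T} (+0)
site 2, node EQUW: E={A} ∪ QUW={T} → {A,T} (+1)
site 2, node EQUVW: EQUW={A,T} ∩ V={T} → {T} (+0)
site 3, node QW: Q={G} ∪ W={A} → {A,G} (+1)
site 3, node QUW: QW={A,G} ∩ U={A} → {A} (+0)
site 3, node EQUW: E={G} ∪ QUW={A} → {A,G} (+1)
site 3, node EQUVW: EQUW={A,G} ∪ V={C} → {A,C,G} (+1)
per-site changes: [1, 3, 2, 3]; total = 9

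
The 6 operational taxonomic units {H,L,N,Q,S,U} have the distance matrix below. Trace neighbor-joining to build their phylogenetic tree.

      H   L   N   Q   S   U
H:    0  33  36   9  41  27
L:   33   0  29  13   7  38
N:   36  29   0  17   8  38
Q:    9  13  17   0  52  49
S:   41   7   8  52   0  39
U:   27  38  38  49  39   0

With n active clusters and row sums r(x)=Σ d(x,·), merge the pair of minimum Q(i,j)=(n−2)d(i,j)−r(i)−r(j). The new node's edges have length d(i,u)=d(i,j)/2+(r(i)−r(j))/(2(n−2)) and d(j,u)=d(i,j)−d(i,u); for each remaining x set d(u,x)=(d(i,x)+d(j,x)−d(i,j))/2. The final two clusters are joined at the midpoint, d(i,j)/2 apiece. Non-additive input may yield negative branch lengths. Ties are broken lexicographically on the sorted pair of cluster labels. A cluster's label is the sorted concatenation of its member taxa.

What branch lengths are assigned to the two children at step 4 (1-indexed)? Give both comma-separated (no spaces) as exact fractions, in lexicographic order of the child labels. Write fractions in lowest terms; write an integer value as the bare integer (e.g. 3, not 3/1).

6,11/2

1. join H+Q (d=9, Q=-250) ⇒ HQ; edges |H|=21/4, |Q|=15/4
  updated: d(HQ,L)=37/2, d(HQ,N)=22, d(HQ,S)=42, d(HQ,U)=67/2
2. join N+S (d=8, Q=-169) ⇒ NS; edges |N|=25/6, |S|=23/6
  updated: d(HQ,NS)=28, d(L,NS)=14, d(NS,U)=69/2
3. join HQ+U (d=67/2, Q=-119) ⇒ HQU; edges |HQ|=41/4, |U|=93/4
  updated: d(HQU,L)=23/2, d(HQU,NS)=29/2
4. join HQU+L (d=23/2, Q=-40) ⇒ HLQU; edges |HQU|=6, |L|=11/2
  updated: d(HLQU,NS)=17/2
5. join HLQU+NS (d=17/2) ⇒ HLNQSU; edges |HLQU|=17/4, |NS|=17/4
final tree: ((((H:21/4,Q:15/4):41/4,U:93/4):6,L:11/2):17/4,(N:25/6,S:23/6):17/4)
total length: 141/2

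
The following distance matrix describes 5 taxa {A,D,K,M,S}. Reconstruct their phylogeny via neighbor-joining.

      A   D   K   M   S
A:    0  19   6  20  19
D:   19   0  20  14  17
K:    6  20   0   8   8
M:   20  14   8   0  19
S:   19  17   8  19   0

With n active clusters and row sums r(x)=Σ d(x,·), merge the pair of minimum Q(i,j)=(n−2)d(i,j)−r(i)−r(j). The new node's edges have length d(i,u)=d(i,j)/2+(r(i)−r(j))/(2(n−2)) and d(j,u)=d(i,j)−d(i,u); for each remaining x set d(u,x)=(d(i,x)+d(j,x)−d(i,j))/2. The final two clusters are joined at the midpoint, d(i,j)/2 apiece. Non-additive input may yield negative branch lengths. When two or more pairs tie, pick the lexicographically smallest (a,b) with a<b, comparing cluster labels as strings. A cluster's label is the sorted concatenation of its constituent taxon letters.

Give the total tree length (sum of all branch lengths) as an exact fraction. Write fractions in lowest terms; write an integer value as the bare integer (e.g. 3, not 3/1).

273/8

1. join D+M (d=14, Q=-89) ⇒ DM; edges |D|=17/2, |M|=11/2
  updated: d(A,DM)=25/2, d(DM,K)=7, d(DM,S)=11
2. join A+K (d=6, Q=-93/2) ⇒ AK; edges |A|=57/8, |K|=-9/8
  updated: d(AK,DM)=27/4, d(AK,S)=21/2
3. join AK+DM (d=27/4, Q=-113/4) ⇒ ADKM; edges |AK|=25/8, |DM|=29/8
  updated: d(ADKM,S)=59/8
4. join ADKM+S (d=59/8) ⇒ ADKMS; edges |ADKM|=59/16, |S|=59/16
final tree: (((A:57/8,K:-9/8):25/8,(D:17/2,M:11/2):29/8):59/16,S:59/16)
total length: 273/8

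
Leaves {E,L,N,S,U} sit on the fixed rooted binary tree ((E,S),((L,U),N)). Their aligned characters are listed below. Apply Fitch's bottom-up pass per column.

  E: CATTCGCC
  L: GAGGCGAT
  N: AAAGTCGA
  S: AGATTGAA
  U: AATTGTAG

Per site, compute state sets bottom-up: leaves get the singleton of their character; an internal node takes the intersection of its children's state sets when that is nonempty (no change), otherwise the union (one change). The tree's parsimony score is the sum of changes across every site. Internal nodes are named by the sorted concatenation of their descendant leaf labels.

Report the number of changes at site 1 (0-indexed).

1

ES@0: {C} ∪ {A} = {A,C} (union, +1)
LU@0: {G} ∪ {A} = {A,G} (union, +1)
LNU@0: {A,G} ∩ {A} = {A} (intersection, +0)
ELNSU@0: {A,C} ∩ {A} = {A} (intersection, +0)
ES@1: {A} ∪ {G} = {A,G} (union, +1)
LU@1: {A} ∩ {A} = {A} (intersection, +0)
LNU@1: {A} ∩ {A} = {A} (intersection, +0)
ELNSU@1: {A,G} ∩ {A} = {A} (intersection, +0)
ES@2: {T} ∪ {A} = {A,T} (union, +1)
LU@2: {G} ∪ {T} = {G,T} (union, +1)
LNU@2: {G,T} ∪ {A} = {A,G,T} (union, +1)
ELNSU@2: {A,T} ∩ {A,G,T} = {A,T} (intersection, +0)
ES@3: {T} ∩ {T} = {T} (intersection, +0)
LU@3: {G} ∪ {T} = {G,T} (union, +1)
LNU@3: {G,T} ∩ {G} = {G} (intersection, +0)
ELNSU@3: {T} ∪ {G} = {G,T} (union, +1)
ES@4: {C} ∪ {T} = {C,T} (union, +1)
LU@4: {C} ∪ {G} = {C,G} (union, +1)
LNU@4: {C,G} ∪ {T} = {C,G,T} (union, +1)
ELNSU@4: {C,T} ∩ {C,G,T} = {C,T} (intersection, +0)
ES@5: {G} ∩ {G} = {G} (intersection, +0)
LU@5: {G} ∪ {T} = {G,T} (union, +1)
LNU@5: {G,T} ∪ {C} = {C,G,T} (union, +1)
ELNSU@5: {G} ∩ {C,G,T} = {G} (intersection, +0)
ES@6: {C} ∪ {A} = {A,C} (union, +1)
LU@6: {A} ∩ {A} = {A} (intersection, +0)
LNU@6: {A} ∪ {G} = {A,G} (union, +1)
ELNSU@6: {A,C} ∩ {A,G} = {A} (intersection, +0)
ES@7: {C} ∪ {A} = {A,C} (union, +1)
LU@7: {T} ∪ {G} = {G,T} (union, +1)
LNU@7: {G,T} ∪ {A} = {A,G,T} (union, +1)
ELNSU@7: {A,C} ∩ {A,G,T} = {A} (intersection, +0)
per-site changes: [2, 1, 3, 2, 3, 2, 2, 3]; total = 18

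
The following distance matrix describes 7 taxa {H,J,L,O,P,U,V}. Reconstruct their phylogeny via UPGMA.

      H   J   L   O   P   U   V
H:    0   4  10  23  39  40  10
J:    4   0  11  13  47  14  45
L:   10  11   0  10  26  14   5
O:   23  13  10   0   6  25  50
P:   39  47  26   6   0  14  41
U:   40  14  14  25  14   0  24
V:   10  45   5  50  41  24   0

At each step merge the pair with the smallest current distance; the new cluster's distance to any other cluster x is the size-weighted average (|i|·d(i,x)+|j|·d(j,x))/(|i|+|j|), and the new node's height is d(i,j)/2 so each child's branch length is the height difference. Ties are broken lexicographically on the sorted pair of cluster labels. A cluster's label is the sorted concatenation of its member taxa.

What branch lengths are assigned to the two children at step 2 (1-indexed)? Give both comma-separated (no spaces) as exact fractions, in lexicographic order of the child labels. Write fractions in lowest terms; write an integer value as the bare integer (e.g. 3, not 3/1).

5/2,5/2

iteration 1: select H,J (d=4); attach at lengths (2, 2); label the merged cluster HJ
  updated: d(HJ,L)=21/2, d(HJ,O)=18, d(HJ,P)=43, d(HJ,U)=27, d(HJ,V)=55/2
iteration 2: select L,V (d=5); attach at lengths (5/2, 5/2); label the merged cluster LV
  updated: d(HJ,LV)=19, d(LV,O)=30, d(LV,P)=67/2, d(LV,U)=19
iteration 3: select O,P (d=6); attach at lengths (3, 3); label the merged cluster OP
  updated: d(HJ,OP)=61/2, d(LV,OP)=127/4, d(OP,U)=39/2
iteration 4: select HJ,LV (d=19); attach at lengths (15/2, 7); label the merged cluster HJLV
  updated: d(HJLV,OP)=249/8, d(HJLV,U)=23
iteration 5: select OP,U (d=39/2); attach at lengths (27/4, 39/4); label the merged cluster OPU
  updated: d(HJLV,OPU)=341/12
iteration 6: select HJLV,OPU (d=341/12); attach at lengths (113/24, 107/24); label the merged cluster HJLOPUV
final tree: (((H:2,J:2):15/2,(L:5/2,V:5/2):7):113/24,((O:3,P:3):27/4,U:39/4):107/24)
total length: 331/6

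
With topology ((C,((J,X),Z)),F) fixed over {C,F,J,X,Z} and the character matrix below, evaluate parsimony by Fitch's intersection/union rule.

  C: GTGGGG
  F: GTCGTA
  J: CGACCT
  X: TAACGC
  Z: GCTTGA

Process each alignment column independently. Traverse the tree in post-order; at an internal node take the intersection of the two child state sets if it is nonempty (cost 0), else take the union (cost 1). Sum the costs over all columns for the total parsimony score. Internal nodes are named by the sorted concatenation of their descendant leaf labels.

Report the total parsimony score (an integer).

15

JX@0: {C} ∪ {T} = {C,T} (union, +1)
JXZ@0: {C,T} ∪ {G} = {C,G,T} (union, +1)
CJXZ@0: {G} ∩ {C,G,T} = {G} (intersection, +0)
CFJXZ@0: {G} ∩ {G} = {G} (intersection, +0)
JX@1: {G} ∪ {A} = {A,G} (union, +1)
JXZ@1: {A,G} ∪ {C} = {A,C,G} (union, +1)
CJXZ@1: {T} ∪ {A,C,G} = {A,C,G,T} (union, +1)
CFJXZ@1: {A,C,G,T} ∩ {T} = {T} (intersection, +0)
JX@2: {A} ∩ {A} = {A} (intersection, +0)
JXZ@2: {A} ∪ {T} = {A,T} (union, +1)
CJXZ@2: {G} ∪ {A,T} = {A,G,T} (union, +1)
CFJXZ@2: {A,G,T} ∪ {C} = {A,C,G,T} (union, +1)
JX@3: {C} ∩ {C} = {C} (intersection, +0)
JXZ@3: {C} ∪ {T} = {C,T} (union, +1)
CJXZ@3: {G} ∪ {C,T} = {C,G,T} (union, +1)
CFJXZ@3: {C,G,T} ∩ {G} = {G} (intersection, +0)
JX@4: {C} ∪ {G} = {C,G} (union, +1)
JXZ@4: {C,G} ∩ {G} = {G} (intersection, +0)
CJXZ@4: {G} ∩ {G} = {G} (intersection, +0)
CFJXZ@4: {G} ∪ {T} = {G,T} (union, +1)
JX@5: {T} ∪ {C} = {C,T} (union, +1)
JXZ@5: {C,T} ∪ {A} = {A,C,T} (union, +1)
CJXZ@5: {G} ∪ {A,C,T} = {A,C,G,T} (union, +1)
CFJXZ@5: {A,C,G,T} ∩ {A} = {A} (intersection, +0)
per-site changes: [2, 3, 3, 2, 2, 3]; total = 15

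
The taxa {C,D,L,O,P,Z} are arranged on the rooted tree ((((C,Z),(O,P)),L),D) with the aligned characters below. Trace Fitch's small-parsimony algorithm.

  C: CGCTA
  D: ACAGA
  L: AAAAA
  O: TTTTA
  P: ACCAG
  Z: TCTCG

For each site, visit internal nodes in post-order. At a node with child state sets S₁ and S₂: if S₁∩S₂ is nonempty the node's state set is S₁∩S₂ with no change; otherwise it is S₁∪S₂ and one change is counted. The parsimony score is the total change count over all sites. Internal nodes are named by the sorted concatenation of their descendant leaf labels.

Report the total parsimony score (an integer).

15

site 0, node CZ: C={C} ∪ Z={T} → {C,T} (+1)
site 0, node OP: O={T} ∪ P={A} → {A,T} (+1)
site 0, node COPZ: CZ={C,T} ∩ OP={A,T} → {T} (+0)
site 0, node CLOPZ: COPZ={T} ∪ L={A} → {A,T} (+1)
site 0, node CDLOPZ: CLOPZ={A,T} ∩ D={A} → {A} (+0)
site 1, node CZ: C={G} ∪ Z={C} → {C,G} (+1)
site 1, node OP: O={T} ∪ P={C} → {C,T} (+1)
site 1, node COPZ: CZ={C,G} ∩ OP={C,T} → {C} (+0)
site 1, node CLOPZ: COPZ={C} ∪ L={A} → {A,C} (+1)
site 1, node CDLOPZ: CLOPZ={A,C} ∩ D={C} → {C} (+0)
site 2, node CZ: C={C} ∪ Z={T} → {C,T} (+1)
site 2, node OP: O={T} ∪ P={C} → {C,T} (+1)
site 2, node COPZ: CZ={C,T} ∩ OP={C,T} → {C,T} (+0)
site 2, node CLOPZ: COPZ={C,T} ∪ L={A} → {A,C,T} (+1)
site 2, node CDLOPZ: CLOPZ={A,C,T} ∩ D={A} → {A} (+0)
site 3, node CZ: C={T} ∪ Z={C} → {C,T} (+1)
site 3, node OP: O={T} ∪ P={A} → {A,T} (+1)
site 3, node COPZ: CZ={C,T} ∩ OP={A,T} → {T} (+0)
site 3, node CLOPZ: COPZ={T} ∪ L={A} → {A,T} (+1)
site 3, node CDLOPZ: CLOPZ={A,T} ∪ D={G} → {A,G,T} (+1)
site 4, node CZ: C={A} ∪ Z={G} → {A,G} (+1)
site 4, node OP: O={A} ∪ P={G} → {A,G} (+1)
site 4, node COPZ: CZ={A,G} ∩ OP={A,G} → {A,G} (+0)
site 4, node CLOPZ: COPZ={A,G} ∩ L={A} → {A} (+0)
site 4, node CDLOPZ: CLOPZ={A} ∩ D={A} → {A} (+0)
per-site changes: [3, 3, 3, 4, 2]; total = 15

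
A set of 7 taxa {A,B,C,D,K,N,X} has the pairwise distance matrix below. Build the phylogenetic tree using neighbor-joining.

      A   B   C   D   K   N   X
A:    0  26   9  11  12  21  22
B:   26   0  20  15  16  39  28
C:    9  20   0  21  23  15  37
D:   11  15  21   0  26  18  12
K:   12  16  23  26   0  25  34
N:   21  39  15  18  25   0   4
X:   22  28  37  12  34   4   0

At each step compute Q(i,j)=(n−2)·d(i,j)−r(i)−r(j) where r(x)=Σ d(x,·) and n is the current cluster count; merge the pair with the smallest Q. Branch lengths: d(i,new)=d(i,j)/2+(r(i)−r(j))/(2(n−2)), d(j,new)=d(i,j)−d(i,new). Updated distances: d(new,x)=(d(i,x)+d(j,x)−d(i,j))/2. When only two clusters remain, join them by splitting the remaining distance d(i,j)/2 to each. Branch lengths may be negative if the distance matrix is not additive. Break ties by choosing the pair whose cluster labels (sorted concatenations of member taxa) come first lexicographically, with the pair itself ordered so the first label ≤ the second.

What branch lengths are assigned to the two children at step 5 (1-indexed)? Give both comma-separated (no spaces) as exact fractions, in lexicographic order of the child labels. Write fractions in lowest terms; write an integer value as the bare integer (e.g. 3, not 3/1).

step 1: merge (N,X) at d=4, Q=-239; branch lengths N→1/2, X→7/2; new cluster NX
  updated: d(A,NX)=39/2, d(B,NX)=63/2, d(C,NX)=24, d(D,NX)=13, d(K,NX)=55/2
step 2: merge (D,NX) at d=13, Q=-299/2; branch lengths D→45/16, NX→163/16; new cluster DNX
  updated: d(A,DNX)=35/4, d(B,DNX)=67/4, d(C,DNX)=16, d(DNX,K)=81/4
step 3: merge (B,K) at d=16, Q=-102; branch lengths B→37/4, K→27/4; new cluster BK
  updated: d(A,BK)=11, d(BK,C)=27/2, d(BK,DNX)=21/2
step 4: merge (A,C) at d=9, Q=-197/4; branch lengths A→33/16, C→111/16; new cluster AC
  updated: d(AC,BK)=31/4, d(AC,DNX)=63/8
step 5: merge (AC,BK) at d=31/4, Q=-209/8; branch lengths AC→41/16, BK→83/16; new cluster ABCK
  updated: d(ABCK,DNX)=85/16
step 6: merge (ABCK,DNX) at d=85/16; branch lengths ABCK→85/32, DNX→85/32; new cluster ABCDKNX
final tree: (((A:33/16,C:111/16):41/16,(B:37/4,K:27/4):83/16):85/32,(D:45/16,(N:1/2,X:7/2):163/16):85/32)
total length: 881/16

41/16,83/16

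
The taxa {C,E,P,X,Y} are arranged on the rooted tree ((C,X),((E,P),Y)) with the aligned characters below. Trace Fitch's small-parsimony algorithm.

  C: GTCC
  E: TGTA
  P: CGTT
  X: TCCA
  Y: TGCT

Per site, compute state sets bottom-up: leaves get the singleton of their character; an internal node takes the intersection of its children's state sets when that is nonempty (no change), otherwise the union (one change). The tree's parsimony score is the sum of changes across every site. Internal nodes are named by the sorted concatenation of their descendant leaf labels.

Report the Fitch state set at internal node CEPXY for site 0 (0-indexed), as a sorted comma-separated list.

T

[col 0] CX: children C:{G}, X:{T} ∪→ {G,T}; cost 1
[col 0] EP: children E:{T}, P:{C} ∪→ {C,T}; cost 1
[col 0] EPY: children EP:{C,T}, Y:{T} ∩→ {T}; cost 0
[col 0] CEPXY: children CX:{G,T}, EPY:{T} ∩→ {T}; cost 0
[col 1] CX: children C:{T}, X:{C} ∪→ {C,T}; cost 1
[col 1] EP: children E:{G}, P:{G} ∩→ {G}; cost 0
[col 1] EPY: children EP:{G}, Y:{G} ∩→ {G}; cost 0
[col 1] CEPXY: children CX:{C,T}, EPY:{G} ∪→ {C,G,T}; cost 1
[col 2] CX: children C:{C}, X:{C} ∩→ {C}; cost 0
[col 2] EP: children E:{T}, P:{T} ∩→ {T}; cost 0
[col 2] EPY: children EP:{T}, Y:{C} ∪→ {C,T}; cost 1
[col 2] CEPXY: children CX:{C}, EPY:{C,T} ∩→ {C}; cost 0
[col 3] CX: children C:{C}, X:{A} ∪→ {A,C}; cost 1
[col 3] EP: children E:{A}, P:{T} ∪→ {A,T}; cost 1
[col 3] EPY: children EP:{A,T}, Y:{T} ∩→ {T}; cost 0
[col 3] CEPXY: children CX:{A,C}, EPY:{T} ∪→ {A,C,T}; cost 1
per-site changes: [2, 2, 1, 3]; total = 8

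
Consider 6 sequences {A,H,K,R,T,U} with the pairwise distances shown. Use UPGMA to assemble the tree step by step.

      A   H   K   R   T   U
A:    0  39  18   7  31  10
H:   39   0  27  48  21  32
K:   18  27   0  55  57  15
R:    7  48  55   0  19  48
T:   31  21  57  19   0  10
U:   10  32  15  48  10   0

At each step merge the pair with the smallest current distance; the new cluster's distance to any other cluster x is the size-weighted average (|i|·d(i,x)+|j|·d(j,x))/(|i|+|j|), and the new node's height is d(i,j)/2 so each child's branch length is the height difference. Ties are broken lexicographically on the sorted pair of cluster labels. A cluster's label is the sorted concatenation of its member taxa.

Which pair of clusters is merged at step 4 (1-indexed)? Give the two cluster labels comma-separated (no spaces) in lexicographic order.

AR,HTU

step 1: merge (A,R) at d=7; branch lengths A→7/2, R→7/2; new cluster AR
  updated: d(AR,H)=87/2, d(AR,K)=73/2, d(AR,T)=25, d(AR,U)=29
step 2: merge (T,U) at d=10; branch lengths T→5, U→5; new cluster TU
  updated: d(AR,TU)=27, d(H,TU)=53/2, d(K,TU)=36
step 3: merge (H,TU) at d=53/2; branch lengths H→53/4, TU→33/4; new cluster HTU
  updated: d(AR,HTU)=65/2, d(HTU,K)=33
step 4: merge (AR,HTU) at d=65/2; branch lengths AR→51/4, HTU→3; new cluster AHRTU
  updated: d(AHRTU,K)=172/5
step 5: merge (AHRTU,K) at d=172/5; branch lengths AHRTU→19/20, K→86/5; new cluster AHKRTU
final tree: (((A:7/2,R:7/2):51/4,(H:53/4,(T:5,U:5):33/4):3):19/20,K:86/5)
total length: 362/5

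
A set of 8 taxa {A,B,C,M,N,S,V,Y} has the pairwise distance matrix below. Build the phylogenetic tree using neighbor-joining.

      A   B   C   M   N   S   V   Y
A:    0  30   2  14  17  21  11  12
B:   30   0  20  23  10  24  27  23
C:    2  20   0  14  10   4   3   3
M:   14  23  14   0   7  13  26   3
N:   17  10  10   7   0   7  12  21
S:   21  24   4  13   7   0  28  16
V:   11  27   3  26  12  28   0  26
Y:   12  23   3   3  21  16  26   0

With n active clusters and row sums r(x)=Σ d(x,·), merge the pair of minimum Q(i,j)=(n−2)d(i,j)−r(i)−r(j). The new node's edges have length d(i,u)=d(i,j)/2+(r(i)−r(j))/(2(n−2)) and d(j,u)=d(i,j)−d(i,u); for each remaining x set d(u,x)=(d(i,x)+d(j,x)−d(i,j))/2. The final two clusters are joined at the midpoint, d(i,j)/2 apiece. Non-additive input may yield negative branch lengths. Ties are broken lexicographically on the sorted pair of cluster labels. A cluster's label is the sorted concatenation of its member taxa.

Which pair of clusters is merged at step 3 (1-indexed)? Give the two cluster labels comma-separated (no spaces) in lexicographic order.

A,V

iteration 1: select M,Y (d=3, Q=-186); attach at lengths (7/6, 11/6); label the merged cluster MY
  updated: d(A,MY)=23/2, d(B,MY)=43/2, d(C,MY)=7, d(MY,N)=25/2, d(MY,S)=13, d(MY,V)=49/2
iteration 2: select B,N (d=10, Q=-151); attach at lengths (57/5, -7/5); label the merged cluster BN
  updated: d(A,BN)=37/2, d(BN,C)=10, d(BN,MY)=12, d(BN,S)=21/2, d(BN,V)=29/2
iteration 3: select A,V (d=11, Q=-101); attach at lengths (27/8, 61/8); label the merged cluster AV
  updated: d(AV,BN)=11, d(AV,C)=-3, d(AV,MY)=25/2, d(AV,S)=19
iteration 4: select AV,C (d=-3, Q=-133/2); attach at lengths (25/12, -61/12); label the merged cluster ACV
  updated: d(ACV,BN)=12, d(ACV,MY)=45/4, d(ACV,S)=13
iteration 5: select ACV,MY (d=45/4, Q=-50); attach at lengths (45/8, 45/8); label the merged cluster ACMVY
  updated: d(ACMVY,BN)=51/8, d(ACMVY,S)=59/8
iteration 6: select ACMVY,BN (d=51/8, Q=-97/4); attach at lengths (13/8, 19/4); label the merged cluster ABCMNVY
  updated: d(ABCMNVY,S)=23/4
iteration 7: select ABCMNVY,S (d=23/4); attach at lengths (23/8, 23/8); label the merged cluster ABCMNSVY
final tree: (((((A:27/8,V:61/8):25/12,C:-61/12):45/8,(M:7/6,Y:11/6):45/8):13/8,(B:57/5,N:-7/5):19/4):23/8,S:23/8)
total length: 355/8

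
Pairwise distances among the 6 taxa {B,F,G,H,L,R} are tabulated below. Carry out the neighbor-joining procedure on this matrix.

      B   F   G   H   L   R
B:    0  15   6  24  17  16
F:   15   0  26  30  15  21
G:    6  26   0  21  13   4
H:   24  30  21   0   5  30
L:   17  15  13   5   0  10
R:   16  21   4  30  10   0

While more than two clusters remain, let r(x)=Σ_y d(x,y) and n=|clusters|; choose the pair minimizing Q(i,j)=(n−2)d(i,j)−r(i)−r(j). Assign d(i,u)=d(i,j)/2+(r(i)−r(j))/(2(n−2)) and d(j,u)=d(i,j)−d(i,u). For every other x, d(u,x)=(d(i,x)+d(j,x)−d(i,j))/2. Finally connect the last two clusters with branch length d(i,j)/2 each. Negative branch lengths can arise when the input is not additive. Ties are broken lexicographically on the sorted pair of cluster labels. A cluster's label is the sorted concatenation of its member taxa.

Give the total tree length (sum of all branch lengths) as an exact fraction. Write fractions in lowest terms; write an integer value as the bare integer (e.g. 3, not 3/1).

iteration 1: select H,L (d=5, Q=-150); attach at lengths (35/4, -15/4); label the merged cluster HL
  updated: d(B,HL)=18, d(F,HL)=20, d(G,HL)=29/2, d(HL,R)=35/2
iteration 2: select G,R (d=4, Q=-97); attach at lengths (2/3, 10/3); label the merged cluster GR
  updated: d(B,GR)=9, d(F,GR)=43/2, d(GR,HL)=14
iteration 3: select B,F (d=15, Q=-137/2); attach at lengths (31/8, 89/8); label the merged cluster BF
  updated: d(BF,GR)=31/4, d(BF,HL)=23/2
iteration 4: select BF,GR (d=31/4, Q=-133/4); attach at lengths (21/8, 41/8); label the merged cluster BFGR
  updated: d(BFGR,HL)=71/8
iteration 5: select BFGR,HL (d=71/8); attach at lengths (71/16, 71/16); label the merged cluster BFGHLR
final tree: (((B:31/8,F:89/8):21/8,(G:2/3,R:10/3):41/8):71/16,(H:35/4,L:-15/4):71/16)
total length: 325/8

325/8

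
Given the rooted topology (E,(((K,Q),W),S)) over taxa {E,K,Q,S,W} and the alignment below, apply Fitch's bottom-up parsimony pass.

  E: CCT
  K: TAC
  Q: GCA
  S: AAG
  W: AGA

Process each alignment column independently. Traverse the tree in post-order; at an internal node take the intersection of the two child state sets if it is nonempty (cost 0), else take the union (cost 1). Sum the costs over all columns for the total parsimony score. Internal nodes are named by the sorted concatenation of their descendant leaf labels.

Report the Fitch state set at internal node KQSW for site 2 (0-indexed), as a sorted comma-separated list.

A,G

KQ@0: {T} ∪ {G} = {G,T} (union, +1)
KQW@0: {G,T} ∪ {A} = {A,G,T} (union, +1)
KQSW@0: {A,G,T} ∩ {A} = {A} (intersection, +0)
EKQSW@0: {C} ∪ {A} = {A,C} (union, +1)
KQ@1: {A} ∪ {C} = {A,C} (union, +1)
KQW@1: {A,C} ∪ {G} = {A,C,G} (union, +1)
KQSW@1: {A,C,G} ∩ {A} = {A} (intersection, +0)
EKQSW@1: {C} ∪ {A} = {A,C} (union, +1)
KQ@2: {C} ∪ {A} = {A,C} (union, +1)
KQW@2: {A,C} ∩ {A} = {A} (intersection, +0)
KQSW@2: {A} ∪ {G} = {A,G} (union, +1)
EKQSW@2: {T} ∪ {A,G} = {A,G,T} (union, +1)
per-site changes: [3, 3, 3]; total = 9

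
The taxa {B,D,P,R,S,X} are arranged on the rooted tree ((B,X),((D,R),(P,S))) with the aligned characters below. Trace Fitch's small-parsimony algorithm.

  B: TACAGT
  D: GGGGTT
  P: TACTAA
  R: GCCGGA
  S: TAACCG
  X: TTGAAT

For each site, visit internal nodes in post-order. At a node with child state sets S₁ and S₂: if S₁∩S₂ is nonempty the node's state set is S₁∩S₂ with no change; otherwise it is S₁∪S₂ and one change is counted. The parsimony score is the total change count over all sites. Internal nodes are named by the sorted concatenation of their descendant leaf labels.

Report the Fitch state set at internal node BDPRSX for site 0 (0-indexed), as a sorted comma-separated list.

T

site 0, node BX: B={T} ∩ X={T} → {T} (+0)
site 0, node DR: D={G} ∩ R={G} → {G} (+0)
site 0, node PS: P={T} ∩ S={T} → {T} (+0)
site 0, node DPRS: DR={G} ∪ PS={T} → {G,T} (+1)
site 0, node BDPRSX: BX={T} ∩ DPRS={G,T} → {T} (+0)
site 1, node BX: B={A} ∪ X={T} → {A,T} (+1)
site 1, node DR: D={G} ∪ R={C} → {C,G} (+1)
site 1, node PS: P={A} ∩ S={A} → {A} (+0)
site 1, node DPRS: DR={C,G} ∪ PS={A} → {A,C,G} (+1)
site 1, node BDPRSX: BX={A,T} ∩ DPRS={A,C,G} → {A} (+0)
site 2, node BX: B={C} ∪ X={G} → {C,G} (+1)
site 2, node DR: D={G} ∪ R={C} → {C,G} (+1)
site 2, node PS: P={C} ∪ S={A} → {A,C} (+1)
site 2, node DPRS: DR={C,G} ∩ PS={A,C} → {C} (+0)
site 2, node BDPRSX: BX={C,G} ∩ DPRS={C} → {C} (+0)
site 3, node BX: B={A} ∩ X={A} → {A} (+0)
site 3, node DR: D={G} ∩ R={G} → {G} (+0)
site 3, node PS: P={T} ∪ S={C} → {C,T} (+1)
site 3, node DPRS: DR={G} ∪ PS={C,T} → {C,G,T} (+1)
site 3, node BDPRSX: BX={A} ∪ DPRS={C,G,T} → {A,C,G,T} (+1)
site 4, node BX: B={G} ∪ X={A} → {A,G} (+1)
site 4, node DR: D={T} ∪ R={G} → {G,T} (+1)
site 4, node PS: P={A} ∪ S={C} → {A,C} (+1)
site 4, node DPRS: DR={G,T} ∪ PS={A,C} → {A,C,G,T} (+1)
site 4, node BDPRSX: BX={A,G} ∩ DPRS={A,C,G,T} → {A,G} (+0)
site 5, node BX: B={T} ∩ X={T} → {T} (+0)
site 5, node DR: D={T} ∪ R={A} → {A,T} (+1)
site 5, node PS: P={A} ∪ S={G} → {A,G} (+1)
site 5, node DPRS: DR={A,T} ∩ PS={A,G} → {A} (+0)
site 5, node BDPRSX: BX={T} ∪ DPRS={A} → {A,T} (+1)
per-site changes: [1, 3, 3, 3, 4, 3]; total = 17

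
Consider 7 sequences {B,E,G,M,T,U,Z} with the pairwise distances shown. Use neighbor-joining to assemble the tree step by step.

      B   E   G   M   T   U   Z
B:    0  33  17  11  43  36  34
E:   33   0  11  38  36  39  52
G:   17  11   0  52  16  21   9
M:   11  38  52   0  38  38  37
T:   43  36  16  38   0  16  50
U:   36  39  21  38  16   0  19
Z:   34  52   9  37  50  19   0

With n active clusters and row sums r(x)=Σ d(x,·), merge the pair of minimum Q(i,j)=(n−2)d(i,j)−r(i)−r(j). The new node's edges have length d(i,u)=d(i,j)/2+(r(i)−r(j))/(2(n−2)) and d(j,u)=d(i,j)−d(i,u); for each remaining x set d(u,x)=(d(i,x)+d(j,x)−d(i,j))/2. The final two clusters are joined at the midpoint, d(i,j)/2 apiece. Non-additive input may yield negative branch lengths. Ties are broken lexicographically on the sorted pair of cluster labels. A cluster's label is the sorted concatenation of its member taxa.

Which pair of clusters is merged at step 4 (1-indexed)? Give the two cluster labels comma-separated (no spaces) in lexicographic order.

step 1: merge (B,M) at d=11, Q=-333; branch lengths B→3/2, M→19/2; new cluster BM
  updated: d(BM,E)=30, d(BM,G)=29, d(BM,T)=35, d(BM,U)=63/2, d(BM,Z)=30
step 2: merge (T,U) at d=16, Q=-431/2; branch lengths T→181/16, U→75/16; new cluster TU
  updated: d(BM,TU)=101/4, d(E,TU)=59/2, d(G,TU)=21/2, d(TU,Z)=53/2
step 3: merge (G,Z) at d=9, Q=-150; branch lengths G→-31/6, Z→85/6; new cluster GZ
  updated: d(BM,GZ)=25, d(E,GZ)=27, d(GZ,TU)=14
step 4: merge (BM,E) at d=30, Q=-427/4; branch lengths BM→215/16, E→265/16; new cluster BEM
  updated: d(BEM,GZ)=11, d(BEM,TU)=99/8
step 5: merge (BEM,GZ) at d=11, Q=-299/8; branch lengths BEM→75/16, GZ→101/16; new cluster BEGMZ
  updated: d(BEGMZ,TU)=123/16
step 6: merge (BEGMZ,TU) at d=123/16; branch lengths BEGMZ→123/32, TU→123/32; new cluster BEGMTUZ
final tree: ((((B:3/2,M:19/2):215/16,E:265/16):75/16,(G:-31/6,Z:85/6):101/16):123/32,(T:181/16,U:75/16):123/32)
total length: 1355/16

BM,E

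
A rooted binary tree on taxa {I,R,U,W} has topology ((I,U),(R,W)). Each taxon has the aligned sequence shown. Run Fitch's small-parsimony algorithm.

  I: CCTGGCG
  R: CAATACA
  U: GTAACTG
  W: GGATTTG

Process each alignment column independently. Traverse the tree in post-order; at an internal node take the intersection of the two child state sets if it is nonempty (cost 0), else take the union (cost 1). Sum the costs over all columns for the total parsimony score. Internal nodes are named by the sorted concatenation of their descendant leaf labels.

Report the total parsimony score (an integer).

[col 0] IU: children I:{C}, U:{G} ∪→ {C,G}; cost 1
[col 0] RW: children R:{C}, W:{G} ∪→ {C,G}; cost 1
[col 0] IRUW: children IU:{C,G}, RW:{C,G} ∩→ {C,G}; cost 0
[col 1] IU: children I:{C}, U:{T} ∪→ {C,T}; cost 1
[col 1] RW: children R:{A}, W:{G} ∪→ {A,G}; cost 1
[col 1] IRUW: children IU:{C,T}, RW:{A,G} ∪→ {A,C,G,T}; cost 1
[col 2] IU: children I:{T}, U:{A} ∪→ {A,T}; cost 1
[col 2] RW: children R:{A}, W:{A} ∩→ {A}; cost 0
[col 2] IRUW: children IU:{A,T}, RW:{A} ∩→ {A}; cost 0
[col 3] IU: children I:{G}, U:{A} ∪→ {A,G}; cost 1
[col 3] RW: children R:{T}, W:{T} ∩→ {T}; cost 0
[col 3] IRUW: children IU:{A,G}, RW:{T} ∪→ {A,G,T}; cost 1
[col 4] IU: children I:{G}, U:{C} ∪→ {C,G}; cost 1
[col 4] RW: children R:{A}, W:{T} ∪→ {A,T}; cost 1
[col 4] IRUW: children IU:{C,G}, RW:{A,T} ∪→ {A,C,G,T}; cost 1
[col 5] IU: children I:{C}, U:{T} ∪→ {C,T}; cost 1
[col 5] RW: children R:{C}, W:{T} ∪→ {C,T}; cost 1
[col 5] IRUW: children IU:{C,T}, RW:{C,T} ∩→ {C,T}; cost 0
[col 6] IU: children I:{G}, U:{G} ∩→ {G}; cost 0
[col 6] RW: children R:{A}, W:{G} ∪→ {A,G}; cost 1
[col 6] IRUW: children IU:{G}, RW:{A,G} ∩→ {G}; cost 0
per-site changes: [2, 3, 1, 2, 3, 2, 1]; total = 14

14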